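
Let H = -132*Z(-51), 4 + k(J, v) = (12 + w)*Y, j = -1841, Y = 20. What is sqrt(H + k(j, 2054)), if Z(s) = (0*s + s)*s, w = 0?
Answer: 2*I*sqrt(85774) ≈ 585.74*I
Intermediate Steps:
k(J, v) = 236 (k(J, v) = -4 + (12 + 0)*20 = -4 + 12*20 = -4 + 240 = 236)
Z(s) = s**2 (Z(s) = (0 + s)*s = s*s = s**2)
H = -343332 (H = -132*(-51)**2 = -132*2601 = -343332)
sqrt(H + k(j, 2054)) = sqrt(-343332 + 236) = sqrt(-343096) = 2*I*sqrt(85774)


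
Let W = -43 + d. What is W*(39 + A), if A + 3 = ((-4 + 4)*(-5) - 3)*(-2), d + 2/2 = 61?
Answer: 714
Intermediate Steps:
d = 60 (d = -1 + 61 = 60)
W = 17 (W = -43 + 60 = 17)
A = 3 (A = -3 + ((-4 + 4)*(-5) - 3)*(-2) = -3 + (0*(-5) - 3)*(-2) = -3 + (0 - 3)*(-2) = -3 - 3*(-2) = -3 + 6 = 3)
W*(39 + A) = 17*(39 + 3) = 17*42 = 714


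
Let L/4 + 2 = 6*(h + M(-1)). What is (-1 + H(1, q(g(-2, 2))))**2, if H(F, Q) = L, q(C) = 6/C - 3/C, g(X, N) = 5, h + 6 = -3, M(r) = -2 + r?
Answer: 88209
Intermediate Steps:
h = -9 (h = -6 - 3 = -9)
q(C) = 3/C
L = -296 (L = -8 + 4*(6*(-9 + (-2 - 1))) = -8 + 4*(6*(-9 - 3)) = -8 + 4*(6*(-12)) = -8 + 4*(-72) = -8 - 288 = -296)
H(F, Q) = -296
(-1 + H(1, q(g(-2, 2))))**2 = (-1 - 296)**2 = (-297)**2 = 88209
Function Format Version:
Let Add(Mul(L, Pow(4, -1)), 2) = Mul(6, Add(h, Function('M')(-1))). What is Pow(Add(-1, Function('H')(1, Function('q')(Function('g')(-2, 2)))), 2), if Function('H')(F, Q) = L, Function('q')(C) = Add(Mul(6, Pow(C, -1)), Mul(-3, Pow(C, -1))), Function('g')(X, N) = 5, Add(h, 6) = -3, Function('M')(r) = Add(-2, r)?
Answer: 88209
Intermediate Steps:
h = -9 (h = Add(-6, -3) = -9)
Function('q')(C) = Mul(3, Pow(C, -1))
L = -296 (L = Add(-8, Mul(4, Mul(6, Add(-9, Add(-2, -1))))) = Add(-8, Mul(4, Mul(6, Add(-9, -3)))) = Add(-8, Mul(4, Mul(6, -12))) = Add(-8, Mul(4, -72)) = Add(-8, -288) = -296)
Function('H')(F, Q) = -296
Pow(Add(-1, Function('H')(1, Function('q')(Function('g')(-2, 2)))), 2) = Pow(Add(-1, -296), 2) = Pow(-297, 2) = 88209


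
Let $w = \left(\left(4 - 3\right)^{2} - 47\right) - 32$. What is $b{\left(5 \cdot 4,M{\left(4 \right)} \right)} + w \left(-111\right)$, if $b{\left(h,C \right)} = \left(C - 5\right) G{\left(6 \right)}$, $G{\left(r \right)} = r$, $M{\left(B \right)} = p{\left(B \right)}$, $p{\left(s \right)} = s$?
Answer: $8652$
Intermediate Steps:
$M{\left(B \right)} = B$
$w = -78$ ($w = \left(1^{2} - 47\right) - 32 = \left(1 - 47\right) - 32 = -46 - 32 = -78$)
$b{\left(h,C \right)} = -30 + 6 C$ ($b{\left(h,C \right)} = \left(C - 5\right) 6 = \left(-5 + C\right) 6 = -30 + 6 C$)
$b{\left(5 \cdot 4,M{\left(4 \right)} \right)} + w \left(-111\right) = \left(-30 + 6 \cdot 4\right) - -8658 = \left(-30 + 24\right) + 8658 = -6 + 8658 = 8652$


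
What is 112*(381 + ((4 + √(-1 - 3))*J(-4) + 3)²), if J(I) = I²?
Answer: 430752 + 480256*I ≈ 4.3075e+5 + 4.8026e+5*I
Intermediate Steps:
112*(381 + ((4 + √(-1 - 3))*J(-4) + 3)²) = 112*(381 + ((4 + √(-1 - 3))*(-4)² + 3)²) = 112*(381 + ((4 + √(-4))*16 + 3)²) = 112*(381 + ((4 + 2*I)*16 + 3)²) = 112*(381 + ((64 + 32*I) + 3)²) = 112*(381 + (67 + 32*I)²) = 42672 + 112*(67 + 32*I)²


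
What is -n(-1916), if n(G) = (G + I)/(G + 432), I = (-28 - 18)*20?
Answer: -709/371 ≈ -1.9111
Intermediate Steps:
I = -920 (I = -46*20 = -920)
n(G) = (-920 + G)/(432 + G) (n(G) = (G - 920)/(G + 432) = (-920 + G)/(432 + G))
-n(-1916) = -(-920 - 1916)/(432 - 1916) = -(-2836)/(-1484) = -(-1)*(-2836)/1484 = -1*709/371 = -709/371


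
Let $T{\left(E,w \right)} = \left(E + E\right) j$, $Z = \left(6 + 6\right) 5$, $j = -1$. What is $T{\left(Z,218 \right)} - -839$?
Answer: $719$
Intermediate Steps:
$Z = 60$ ($Z = 12 \cdot 5 = 60$)
$T{\left(E,w \right)} = - 2 E$ ($T{\left(E,w \right)} = \left(E + E\right) \left(-1\right) = 2 E \left(-1\right) = - 2 E$)
$T{\left(Z,218 \right)} - -839 = \left(-2\right) 60 - -839 = -120 + 839 = 719$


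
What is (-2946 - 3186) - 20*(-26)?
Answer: -5612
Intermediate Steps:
(-2946 - 3186) - 20*(-26) = -6132 + 520 = -5612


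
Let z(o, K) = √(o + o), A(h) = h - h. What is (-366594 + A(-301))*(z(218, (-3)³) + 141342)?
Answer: -51815129148 - 733188*√109 ≈ -5.1823e+10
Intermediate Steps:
A(h) = 0
z(o, K) = √2*√o (z(o, K) = √(2*o) = √2*√o)
(-366594 + A(-301))*(z(218, (-3)³) + 141342) = (-366594 + 0)*(√2*√218 + 141342) = -366594*(2*√109 + 141342) = -366594*(141342 + 2*√109) = -51815129148 - 733188*√109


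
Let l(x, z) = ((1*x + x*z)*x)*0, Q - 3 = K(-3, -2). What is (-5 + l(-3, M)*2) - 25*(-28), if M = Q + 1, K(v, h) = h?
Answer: 695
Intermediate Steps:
Q = 1 (Q = 3 - 2 = 1)
M = 2 (M = 1 + 1 = 2)
l(x, z) = 0 (l(x, z) = ((x + x*z)*x)*0 = (x*(x + x*z))*0 = 0)
(-5 + l(-3, M)*2) - 25*(-28) = (-5 + 0*2) - 25*(-28) = (-5 + 0) + 700 = -5 + 700 = 695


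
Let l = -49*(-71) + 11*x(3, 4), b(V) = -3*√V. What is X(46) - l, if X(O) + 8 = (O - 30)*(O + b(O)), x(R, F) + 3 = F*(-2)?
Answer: -2630 - 48*√46 ≈ -2955.6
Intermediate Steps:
x(R, F) = -3 - 2*F (x(R, F) = -3 + F*(-2) = -3 - 2*F)
X(O) = -8 + (-30 + O)*(O - 3*√O) (X(O) = -8 + (O - 30)*(O - 3*√O) = -8 + (-30 + O)*(O - 3*√O))
l = 3358 (l = -49*(-71) + 11*(-3 - 2*4) = 3479 + 11*(-3 - 8) = 3479 + 11*(-11) = 3479 - 121 = 3358)
X(46) - l = (-8 + 46² - 30*46 - 138*√46 + 90*√46) - 1*3358 = (-8 + 2116 - 1380 - 138*√46 + 90*√46) - 3358 = (728 - 48*√46) - 3358 = -2630 - 48*√46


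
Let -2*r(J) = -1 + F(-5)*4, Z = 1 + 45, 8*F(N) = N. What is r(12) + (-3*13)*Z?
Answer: -7169/4 ≈ -1792.3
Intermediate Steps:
F(N) = N/8
Z = 46
r(J) = 7/4 (r(J) = -(-1 + ((1/8)*(-5))*4)/2 = -(-1 - 5/8*4)/2 = -(-1 - 5/2)/2 = -1/2*(-7/2) = 7/4)
r(12) + (-3*13)*Z = 7/4 - 3*13*46 = 7/4 - 39*46 = 7/4 - 1794 = -7169/4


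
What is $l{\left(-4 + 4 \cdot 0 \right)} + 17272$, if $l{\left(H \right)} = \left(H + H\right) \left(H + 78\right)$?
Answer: $16680$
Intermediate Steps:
$l{\left(H \right)} = 2 H \left(78 + H\right)$
$l{\left(-4 + 4 \cdot 0 \right)} + 17272 = 2 \left(-4 + 4 \cdot 0\right) \left(78 + \left(-4 + 4 \cdot 0\right)\right) + 17272 = 2 \left(-4 + 0\right) \left(78 + \left(-4 + 0\right)\right) + 17272 = 2 \left(-4\right) \left(78 - 4\right) + 17272 = 2 \left(-4\right) 74 + 17272 = -592 + 17272 = 16680$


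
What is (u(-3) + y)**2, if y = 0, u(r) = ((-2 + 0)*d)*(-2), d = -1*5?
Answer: 400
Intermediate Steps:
d = -5
u(r) = -20 (u(r) = ((-2 + 0)*(-5))*(-2) = -2*(-5)*(-2) = 10*(-2) = -20)
(u(-3) + y)**2 = (-20 + 0)**2 = (-20)**2 = 400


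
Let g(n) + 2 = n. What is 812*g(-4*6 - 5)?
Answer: -25172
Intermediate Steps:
g(n) = -2 + n
812*g(-4*6 - 5) = 812*(-2 + (-4*6 - 5)) = 812*(-2 + (-24 - 5)) = 812*(-2 - 29) = 812*(-31) = -25172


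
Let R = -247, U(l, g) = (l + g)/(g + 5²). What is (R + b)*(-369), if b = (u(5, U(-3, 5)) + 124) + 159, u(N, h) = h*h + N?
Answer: -378266/25 ≈ -15131.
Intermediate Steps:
U(l, g) = (g + l)/(25 + g) (U(l, g) = (g + l)/(g + 25) = (g + l)/(25 + g))
u(N, h) = N + h² (u(N, h) = h² + N = N + h²)
b = 64801/225 (b = ((5 + ((5 - 3)/(25 + 5))²) + 124) + 159 = ((5 + (2/30)²) + 124) + 159 = ((5 + ((1/30)*2)²) + 124) + 159 = ((5 + (1/15)²) + 124) + 159 = ((5 + 1/225) + 124) + 159 = (1126/225 + 124) + 159 = 29026/225 + 159 = 64801/225 ≈ 288.00)
(R + b)*(-369) = (-247 + 64801/225)*(-369) = (9226/225)*(-369) = -378266/25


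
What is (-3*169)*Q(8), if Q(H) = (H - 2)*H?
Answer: -24336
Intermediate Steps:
Q(H) = H*(-2 + H) (Q(H) = (-2 + H)*H = H*(-2 + H))
(-3*169)*Q(8) = (-3*169)*(8*(-2 + 8)) = -4056*6 = -507*48 = -24336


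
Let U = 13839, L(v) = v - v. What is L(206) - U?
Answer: -13839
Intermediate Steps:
L(v) = 0
L(206) - U = 0 - 1*13839 = 0 - 13839 = -13839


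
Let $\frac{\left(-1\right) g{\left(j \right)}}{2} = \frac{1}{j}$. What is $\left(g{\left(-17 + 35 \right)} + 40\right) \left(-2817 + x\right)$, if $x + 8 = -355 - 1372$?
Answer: $- \frac{1634168}{9} \approx -1.8157 \cdot 10^{5}$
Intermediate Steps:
$g{\left(j \right)} = - \frac{2}{j}$
$x = -1735$ ($x = -8 - 1727 = -1735$)
$\left(g{\left(-17 + 35 \right)} + 40\right) \left(-2817 + x\right) = \left(- \frac{2}{-17 + 35} + 40\right) \left(-2817 - 1735\right) = \left(- \frac{2}{18} + 40\right) \left(-4552\right) = \left(\left(-2\right) \frac{1}{18} + 40\right) \left(-4552\right) = \left(- \frac{1}{9} + 40\right) \left(-4552\right) = \frac{359}{9} \left(-4552\right) = - \frac{1634168}{9}$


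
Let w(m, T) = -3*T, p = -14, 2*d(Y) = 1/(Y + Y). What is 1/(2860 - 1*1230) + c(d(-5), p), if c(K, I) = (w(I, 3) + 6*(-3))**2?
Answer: 1188271/1630 ≈ 729.00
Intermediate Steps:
d(Y) = 1/(4*Y) (d(Y) = 1/(2*(Y + Y)) = 1/(2*((2*Y))) = (1/(2*Y))/2 = 1/(4*Y))
c(K, I) = 729 (c(K, I) = (-3*3 + 6*(-3))**2 = (-9 - 18)**2 = (-27)**2 = 729)
1/(2860 - 1*1230) + c(d(-5), p) = 1/(2860 - 1*1230) + 729 = 1/(2860 - 1230) + 729 = 1/1630 + 729 = 1188271/1630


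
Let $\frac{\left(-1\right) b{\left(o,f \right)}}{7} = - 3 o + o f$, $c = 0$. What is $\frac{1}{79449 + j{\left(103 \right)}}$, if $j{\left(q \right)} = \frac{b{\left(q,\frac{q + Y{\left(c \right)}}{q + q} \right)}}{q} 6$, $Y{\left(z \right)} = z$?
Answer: $\frac{1}{79554} \approx 1.257 \cdot 10^{-5}$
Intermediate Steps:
$b{\left(o,f \right)} = 21 o - 7 f o$ ($b{\left(o,f \right)} = - 7 \left(- 3 o + o f\right) = - 7 \left(- 3 o + f o\right) = 21 o - 7 f o$)
$j{\left(q \right)} = 105$ ($j{\left(q \right)} = \frac{7 q \left(3 - \frac{q + 0}{q + q}\right)}{q} 6 = \frac{7 q \left(3 - \frac{q}{2 q}\right)}{q} 6 = \frac{7 q \left(3 - q \frac{1}{2 q}\right)}{q} 6 = \frac{7 q \left(3 - \frac{1}{2}\right)}{q} 6 = \frac{7 q \frac{5}{2}}{q} 6 = \frac{\frac{35}{2} q}{q} 6 = \frac{35}{2} \cdot 6 = 105$)
$\frac{1}{79449 + j{\left(103 \right)}} = \frac{1}{79449 + 105} = \frac{1}{79554}$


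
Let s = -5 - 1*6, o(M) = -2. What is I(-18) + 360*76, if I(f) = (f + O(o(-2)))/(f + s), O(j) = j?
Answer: 793460/29 ≈ 27361.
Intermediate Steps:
s = -11 (s = -5 - 6 = -11)
I(f) = (-2 + f)/(-11 + f) (I(f) = (f - 2)/(f - 11) = (-2 + f)/(-11 + f))
I(-18) + 360*76 = (-2 - 18)/(-11 - 18) + 360*76 = -20/(-29) + 27360 = -1/29*(-20) + 27360 = 20/29 + 27360 = 793460/29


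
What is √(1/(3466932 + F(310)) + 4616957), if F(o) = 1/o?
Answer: 3*√592553211016241419366683/1074748921 ≈ 2148.7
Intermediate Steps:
√(1/(3466932 + F(310)) + 4616957) = √(1/(3466932 + 1/310) + 4616957) = √(1/(1074748921/310) + 4616957) = √(310/1074748921 + 4616957) = √(4962069554053707/1074748921) = 3*√592553211016241419366683/1074748921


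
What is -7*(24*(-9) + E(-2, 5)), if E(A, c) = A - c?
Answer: 1561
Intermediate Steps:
-7*(24*(-9) + E(-2, 5)) = -7*(24*(-9) + (-2 - 1*5)) = -7*(-216 + (-2 - 5)) = -7*(-216 - 7) = -7*(-223) = 1561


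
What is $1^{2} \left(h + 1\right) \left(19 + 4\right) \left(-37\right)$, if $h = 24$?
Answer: $-21275$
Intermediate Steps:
$1^{2} \left(h + 1\right) \left(19 + 4\right) \left(-37\right) = 1^{2} \left(24 + 1\right) \left(19 + 4\right) \left(-37\right) = 1 \cdot 25 \cdot 23 \left(-37\right) = 1 \cdot 575 \left(-37\right) = 575 \left(-37\right) = -21275$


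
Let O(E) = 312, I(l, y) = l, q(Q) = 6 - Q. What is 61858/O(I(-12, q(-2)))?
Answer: 30929/156 ≈ 198.26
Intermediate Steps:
61858/O(I(-12, q(-2))) = 61858/312 = 61858*(1/312) = 30929/156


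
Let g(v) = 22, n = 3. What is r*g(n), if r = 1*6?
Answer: 132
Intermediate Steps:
r = 6
r*g(n) = 6*22 = 132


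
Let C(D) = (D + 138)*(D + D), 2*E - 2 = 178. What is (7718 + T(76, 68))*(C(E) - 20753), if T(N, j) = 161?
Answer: 159841273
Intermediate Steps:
E = 90 (E = 1 + (1/2)*178 = 1 + 89 = 90)
C(D) = 2*D*(138 + D) (C(D) = (138 + D)*(2*D) = 2*D*(138 + D))
(7718 + T(76, 68))*(C(E) - 20753) = (7718 + 161)*(2*90*(138 + 90) - 20753) = 7879*(2*90*228 - 20753) = 7879*(41040 - 20753) = 7879*20287 = 159841273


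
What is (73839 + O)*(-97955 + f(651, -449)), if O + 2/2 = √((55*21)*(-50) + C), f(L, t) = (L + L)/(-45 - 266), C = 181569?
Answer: -2249497338266/311 - 30465307*√123819/311 ≈ -7.2676e+9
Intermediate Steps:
f(L, t) = -2*L/311 (f(L, t) = (2*L)/(-311) = (2*L)*(-1/311) = -2*L/311)
O = -1 + √123819 (O = -1 + √((55*21)*(-50) + 181569) = -1 + √(1155*(-50) + 181569) = -1 + √(-57750 + 181569) = -1 + √123819 ≈ 350.88)
(73839 + O)*(-97955 + f(651, -449)) = (73839 + (-1 + √123819))*(-97955 - 2/311*651) = (73838 + √123819)*(-97955 - 1302/311) = (73838 + √123819)*(-30465307/311) = -2249497338266/311 - 30465307*√123819/311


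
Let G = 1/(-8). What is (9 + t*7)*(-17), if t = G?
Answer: -1105/8 ≈ -138.13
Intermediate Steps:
G = -⅛ (G = 1*(-⅛) = -⅛ ≈ -0.12500)
t = -⅛ ≈ -0.12500
(9 + t*7)*(-17) = (9 - ⅛*7)*(-17) = (9 - 7/8)*(-17) = (65/8)*(-17) = -1105/8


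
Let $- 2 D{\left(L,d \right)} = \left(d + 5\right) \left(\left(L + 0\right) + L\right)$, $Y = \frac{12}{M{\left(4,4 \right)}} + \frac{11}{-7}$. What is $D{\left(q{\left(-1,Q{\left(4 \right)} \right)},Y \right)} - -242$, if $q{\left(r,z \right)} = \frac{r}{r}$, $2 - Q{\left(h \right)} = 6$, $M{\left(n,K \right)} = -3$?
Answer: $\frac{1698}{7} \approx 242.57$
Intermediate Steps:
$Q{\left(h \right)} = -4$ ($Q{\left(h \right)} = 2 - 6 = -4$)
$q{\left(r,z \right)} = 1$
$Y = - \frac{39}{7}$ ($Y = \frac{12}{-3} + \frac{11}{-7} = 12 \left(- \frac{1}{3}\right) + 11 \left(- \frac{1}{7}\right) = -4 - \frac{11}{7} = - \frac{39}{7} \approx -5.5714$)
$D{\left(L,d \right)} = - L \left(5 + d\right)$ ($D{\left(L,d \right)} = - \frac{\left(d + 5\right) \left(\left(L + 0\right) + L\right)}{2} = - \frac{\left(5 + d\right) \left(L + L\right)}{2} = - \frac{\left(5 + d\right) 2 L}{2} = - \frac{2 L \left(5 + d\right)}{2} = - L \left(5 + d\right)$)
$D{\left(q{\left(-1,Q{\left(4 \right)} \right)},Y \right)} - -242 = \left(-1\right) 1 \left(5 - \frac{39}{7}\right) - -242 = \left(-1\right) 1 \left(- \frac{4}{7}\right) + 242 = \frac{4}{7} + 242 = \frac{1698}{7}$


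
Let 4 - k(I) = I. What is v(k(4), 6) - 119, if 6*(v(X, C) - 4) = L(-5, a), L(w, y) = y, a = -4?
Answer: -347/3 ≈ -115.67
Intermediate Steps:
k(I) = 4 - I
v(X, C) = 10/3 (v(X, C) = 4 + (⅙)*(-4) = 4 - ⅔ = 10/3)
v(k(4), 6) - 119 = 10/3 - 119 = -347/3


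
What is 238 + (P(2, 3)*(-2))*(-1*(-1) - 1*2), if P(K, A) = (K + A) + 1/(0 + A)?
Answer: 746/3 ≈ 248.67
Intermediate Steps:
P(K, A) = A + K + 1/A (P(K, A) = (A + K) + 1/A = A + K + 1/A)
238 + (P(2, 3)*(-2))*(-1*(-1) - 1*2) = 238 + ((3 + 2 + 1/3)*(-2))*(-1*(-1) - 1*2) = 238 + ((3 + 2 + 1/3)*(-2))*(1 - 2) = 238 + ((16/3)*(-2))*(-1) = 238 - 32/3*(-1) = 238 + 32/3 = 746/3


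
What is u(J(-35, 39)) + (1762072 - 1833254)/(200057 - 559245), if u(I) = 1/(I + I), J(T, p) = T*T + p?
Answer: 45076821/227006816 ≈ 0.19857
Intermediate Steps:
J(T, p) = p + T**2 (J(T, p) = T**2 + p = p + T**2)
u(I) = 1/(2*I)
u(J(-35, 39)) + (1762072 - 1833254)/(200057 - 559245) = 1/(2*(39 + (-35)**2)) + (1762072 - 1833254)/(200057 - 559245) = 1/(2*(39 + 1225)) - 71182/(-359188) = (1/2)/1264 - 71182*(-1/359188) = (1/2)*(1/1264) + 35591/179594 = 1/2528 + 35591/179594 = 45076821/227006816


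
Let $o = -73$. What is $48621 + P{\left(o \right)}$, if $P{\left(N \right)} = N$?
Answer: $48548$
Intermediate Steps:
$48621 + P{\left(o \right)} = 48621 - 73 = 48548$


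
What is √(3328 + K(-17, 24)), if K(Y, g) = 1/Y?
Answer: 5*√38471/17 ≈ 57.688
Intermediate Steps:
√(3328 + K(-17, 24)) = √(3328 + 1/(-17)) = √(3328 - 1/17) = √(56575/17) = 5*√38471/17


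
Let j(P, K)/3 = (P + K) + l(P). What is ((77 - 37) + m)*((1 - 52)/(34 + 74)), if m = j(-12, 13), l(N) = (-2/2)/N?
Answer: -2941/144 ≈ -20.424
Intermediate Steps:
l(N) = -1/N (l(N) = (-2*½)/N = -1/N)
j(P, K) = -3/P + 3*K + 3*P (j(P, K) = 3*((P + K) - 1/P) = 3*((K + P) - 1/P) = 3*(K + P - 1/P) = -3/P + 3*K + 3*P)
m = 13/4 (m = 3*(-1 - 12*(13 - 12))/(-12) = 3*(-1/12)*(-1 - 12*1) = 3*(-1/12)*(-1 - 12) = 3*(-1/12)*(-13) = 13/4 ≈ 3.2500)
((77 - 37) + m)*((1 - 52)/(34 + 74)) = ((77 - 37) + 13/4)*((1 - 52)/(34 + 74)) = (40 + 13/4)*(-51/108) = 173*(-51*1/108)/4 = (173/4)*(-17/36) = -2941/144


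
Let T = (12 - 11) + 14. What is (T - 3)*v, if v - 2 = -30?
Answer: -336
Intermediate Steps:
v = -28 (v = 2 - 30 = -28)
T = 15 (T = 1 + 14 = 15)
(T - 3)*v = (15 - 3)*(-28) = 12*(-28) = -336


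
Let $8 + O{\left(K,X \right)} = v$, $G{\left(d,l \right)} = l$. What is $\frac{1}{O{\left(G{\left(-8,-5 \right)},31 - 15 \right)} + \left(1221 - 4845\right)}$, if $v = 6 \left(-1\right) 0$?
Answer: $- \frac{1}{3632} \approx -0.00027533$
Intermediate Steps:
$v = 0$ ($v = \left(-6\right) 0 = 0$)
$O{\left(K,X \right)} = -8$ ($O{\left(K,X \right)} = -8 + 0 = -8$)
$\frac{1}{O{\left(G{\left(-8,-5 \right)},31 - 15 \right)} + \left(1221 - 4845\right)} = \frac{1}{-8 + \left(1221 - 4845\right)} = \frac{1}{-8 - 3624} = \frac{1}{-3632} = - \frac{1}{3632}$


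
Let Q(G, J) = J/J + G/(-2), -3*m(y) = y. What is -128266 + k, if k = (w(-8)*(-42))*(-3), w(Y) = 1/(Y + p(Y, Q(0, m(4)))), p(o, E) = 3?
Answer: -641456/5 ≈ -1.2829e+5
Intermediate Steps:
m(y) = -y/3
Q(G, J) = 1 - G/2 (Q(G, J) = 1 + G*(-½) = 1 - G/2)
w(Y) = 1/(3 + Y) (w(Y) = 1/(Y + 3) = 1/(3 + Y))
k = -126/5 (k = (-42/(3 - 8))*(-3) = (-42/(-5))*(-3) = -⅕*(-42)*(-3) = (42/5)*(-3) = -126/5 ≈ -25.200)
-128266 + k = -128266 - 126/5 = -641456/5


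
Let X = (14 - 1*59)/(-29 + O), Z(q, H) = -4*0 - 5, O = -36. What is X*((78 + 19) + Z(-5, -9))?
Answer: 828/13 ≈ 63.692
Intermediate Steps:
Z(q, H) = -5 (Z(q, H) = 0 - 5 = -5)
X = 9/13 (X = (14 - 1*59)/(-29 - 36) = (14 - 59)/(-65) = -45*(-1/65) = 9/13 ≈ 0.69231)
X*((78 + 19) + Z(-5, -9)) = 9*((78 + 19) - 5)/13 = 9*(97 - 5)/13 = (9/13)*92 = 828/13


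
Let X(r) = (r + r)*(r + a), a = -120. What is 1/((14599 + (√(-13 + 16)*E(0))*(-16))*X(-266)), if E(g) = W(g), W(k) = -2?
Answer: 14599/43766205405608 - 4*√3/5470775675701 ≈ 3.3230e-10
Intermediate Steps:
E(g) = -2
X(r) = 2*r*(-120 + r) (X(r) = (r + r)*(r - 120) = (2*r)*(-120 + r) = 2*r*(-120 + r))
1/((14599 + (√(-13 + 16)*E(0))*(-16))*X(-266)) = 1/((14599 + (√(-13 + 16)*(-2))*(-16))*((2*(-266)*(-120 - 266)))) = 1/((14599 + (√3*(-2))*(-16))*((2*(-266)*(-386)))) = 1/((14599 - 2*√3*(-16))*205352) = (1/205352)/(14599 + 32*√3) = 1/(205352*(14599 + 32*√3))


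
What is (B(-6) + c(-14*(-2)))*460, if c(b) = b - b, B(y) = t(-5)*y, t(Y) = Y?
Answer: 13800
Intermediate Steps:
B(y) = -5*y
c(b) = 0
(B(-6) + c(-14*(-2)))*460 = (-5*(-6) + 0)*460 = (30 + 0)*460 = 30*460 = 13800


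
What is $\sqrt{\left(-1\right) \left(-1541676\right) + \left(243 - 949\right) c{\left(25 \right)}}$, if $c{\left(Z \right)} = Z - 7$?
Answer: $2 \sqrt{382242} \approx 1236.5$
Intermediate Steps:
$c{\left(Z \right)} = -7 + Z$ ($c{\left(Z \right)} = Z - 7 = -7 + Z$)
$\sqrt{\left(-1\right) \left(-1541676\right) + \left(243 - 949\right) c{\left(25 \right)}} = \sqrt{\left(-1\right) \left(-1541676\right) + \left(243 - 949\right) \left(-7 + 25\right)} = \sqrt{1541676 - 12708} = \sqrt{1528968} = 2 \sqrt{382242}$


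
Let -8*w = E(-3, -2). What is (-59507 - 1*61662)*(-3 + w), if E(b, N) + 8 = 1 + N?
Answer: 1817535/8 ≈ 2.2719e+5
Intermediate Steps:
E(b, N) = -7 + N (E(b, N) = -8 + (1 + N) = -7 + N)
w = 9/8 (w = -(-7 - 2)/8 = -⅛*(-9) = 9/8 ≈ 1.1250)
(-59507 - 1*61662)*(-3 + w) = (-59507 - 1*61662)*(-3 + 9/8) = (-59507 - 61662)*(-15/8) = -121169*(-15/8) = 1817535/8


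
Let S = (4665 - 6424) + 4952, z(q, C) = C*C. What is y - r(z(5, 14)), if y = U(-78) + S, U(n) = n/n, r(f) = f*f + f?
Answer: -35418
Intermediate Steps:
z(q, C) = C²
r(f) = f + f² (r(f) = f² + f = f + f²)
U(n) = 1
S = 3193 (S = -1759 + 4952 = 3193)
y = 3194 (y = 1 + 3193 = 3194)
y - r(z(5, 14)) = 3194 - 14²*(1 + 14²) = 3194 - 196*(1 + 196) = 3194 - 196*197 = 3194 - 1*38612 = 3194 - 38612 = -35418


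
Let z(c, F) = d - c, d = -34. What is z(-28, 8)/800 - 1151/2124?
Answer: -116693/212400 ≈ -0.54940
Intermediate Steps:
z(c, F) = -34 - c
z(-28, 8)/800 - 1151/2124 = (-34 - 1*(-28))/800 - 1151/2124 = (-34 + 28)*(1/800) - 1151*1/2124 = -6*1/800 - 1151/2124 = -3/400 - 1151/2124 = -116693/212400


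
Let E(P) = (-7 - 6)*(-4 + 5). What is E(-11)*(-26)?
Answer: 338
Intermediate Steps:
E(P) = -13 (E(P) = -13*1 = -13)
E(-11)*(-26) = -13*(-26) = 338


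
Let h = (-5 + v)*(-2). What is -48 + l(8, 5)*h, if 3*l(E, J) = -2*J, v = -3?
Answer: -304/3 ≈ -101.33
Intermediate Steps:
h = 16 (h = (-5 - 3)*(-2) = -8*(-2) = 16)
l(E, J) = -2*J/3 (l(E, J) = (-2*J)/3 = -2*J/3)
-48 + l(8, 5)*h = -48 - 2/3*5*16 = -48 - 10/3*16 = -48 - 160/3 = -304/3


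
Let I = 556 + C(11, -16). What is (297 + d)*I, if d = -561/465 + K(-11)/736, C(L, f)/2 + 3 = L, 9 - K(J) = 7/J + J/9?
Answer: 43430858861/256680 ≈ 1.6920e+5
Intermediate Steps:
K(J) = 9 - 7/J - J/9 (K(J) = 9 - (7/J + J/9) = 9 + (-7/J - J/9) = 9 - 7/J - J/9)
C(L, f) = -6 + 2*L
d = -13458943/11293920 (d = -561/465 + (9 - 7/(-11) - ⅑*(-11))/736 = -561*1/465 + (9 - 7*(-1/11) + 11/9)*(1/736) = -187/155 + (9 + 7/11 + 11/9)*(1/736) = -187/155 + (1075/99)*(1/736) = -187/155 + 1075/72864 = -13458943/11293920 ≈ -1.1917)
I = 572 (I = 556 + (-6 + 2*11) = 556 + (-6 + 22) = 556 + 16 = 572)
(297 + d)*I = (297 - 13458943/11293920)*572 = (3340835297/11293920)*572 = 43430858861/256680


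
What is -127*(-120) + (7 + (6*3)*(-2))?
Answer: 15211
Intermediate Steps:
-127*(-120) + (7 + (6*3)*(-2)) = 15240 + (7 + 18*(-2)) = 15240 + (7 - 36) = 15240 - 29 = 15211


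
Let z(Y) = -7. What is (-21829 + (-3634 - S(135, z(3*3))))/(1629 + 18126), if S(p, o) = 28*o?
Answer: -25267/19755 ≈ -1.2790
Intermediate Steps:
(-21829 + (-3634 - S(135, z(3*3))))/(1629 + 18126) = (-21829 + (-3634 - 28*(-7)))/(1629 + 18126) = (-21829 + (-3634 - 1*(-196)))/19755 = (-21829 + (-3634 + 196))*(1/19755) = (-21829 - 3438)*(1/19755) = -25267*1/19755 = -25267/19755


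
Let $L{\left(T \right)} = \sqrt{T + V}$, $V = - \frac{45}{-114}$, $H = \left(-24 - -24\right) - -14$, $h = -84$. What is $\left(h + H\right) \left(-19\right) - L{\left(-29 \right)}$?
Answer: $1330 - \frac{i \sqrt{41306}}{38} \approx 1330.0 - 5.3484 i$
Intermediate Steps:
$H = 14$ ($H = \left(-24 + 24\right) + 14 = 0 + 14 = 14$)
$V = \frac{15}{38}$ ($V = \left(-45\right) \left(- \frac{1}{114}\right) = \frac{15}{38} \approx 0.39474$)
$L{\left(T \right)} = \sqrt{\frac{15}{38} + T}$ ($L{\left(T \right)} = \sqrt{T + \frac{15}{38}} = \sqrt{\frac{15}{38} + T}$)
$\left(h + H\right) \left(-19\right) - L{\left(-29 \right)} = \left(-84 + 14\right) \left(-19\right) - \frac{\sqrt{570 + 1444 \left(-29\right)}}{38} = \left(-70\right) \left(-19\right) - \frac{\sqrt{570 - 41876}}{38} = 1330 - \frac{\sqrt{-41306}}{38} = 1330 - \frac{i \sqrt{41306}}{38}$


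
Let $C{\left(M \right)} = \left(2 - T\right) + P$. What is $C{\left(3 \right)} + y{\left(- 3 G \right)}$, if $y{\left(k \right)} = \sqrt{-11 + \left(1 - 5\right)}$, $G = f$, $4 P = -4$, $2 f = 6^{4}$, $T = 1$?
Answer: $i \sqrt{15} \approx 3.873 i$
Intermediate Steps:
$f = 648$ ($f = \frac{6^{4}}{2} = \frac{1}{2} \cdot 1296 = 648$)
$P = -1$ ($P = \frac{1}{4} \left(-4\right) = -1$)
$G = 648$
$y{\left(k \right)} = i \sqrt{15}$ ($y{\left(k \right)} = \sqrt{-11 - 4} = \sqrt{-15} = i \sqrt{15}$)
$C{\left(M \right)} = 0$ ($C{\left(M \right)} = \left(2 - 1\right) - 1 = 1 - 1 = 0$)
$C{\left(3 \right)} + y{\left(- 3 G \right)} = 0 + i \sqrt{15} = i \sqrt{15}$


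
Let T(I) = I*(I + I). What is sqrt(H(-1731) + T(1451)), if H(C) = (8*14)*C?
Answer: sqrt(4016930) ≈ 2004.2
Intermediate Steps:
H(C) = 112*C
T(I) = 2*I**2 (T(I) = I*(2*I) = 2*I**2)
sqrt(H(-1731) + T(1451)) = sqrt(112*(-1731) + 2*1451**2) = sqrt(-193872 + 2*2105401) = sqrt(-193872 + 4210802) = sqrt(4016930)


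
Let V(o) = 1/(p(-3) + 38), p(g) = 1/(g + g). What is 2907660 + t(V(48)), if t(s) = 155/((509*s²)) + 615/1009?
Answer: 53767551643775/18488916 ≈ 2.9081e+6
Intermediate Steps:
p(g) = 1/(2*g)
V(o) = 6/227 (V(o) = 1/((½)/(-3) + 38) = 1/((½)*(-⅓) + 38) = 1/(-⅙ + 38) = 1/(227/6) = 6/227)
t(s) = 615/1009 + 155/(509*s²) (t(s) = 155*(1/(509*s²)) + 615*(1/1009) = 155/(509*s²) + 615/1009 = 615/1009 + 155/(509*s²))
2907660 + t(V(48)) = 2907660 + (615/1009 + 155/(509*(6/227)²)) = 2907660 + (615/1009 + (155/509)*(51529/36)) = 2907660 + (615/1009 + 7986995/18324) = 2907660 + 8070147215/18488916 = 53767551643775/18488916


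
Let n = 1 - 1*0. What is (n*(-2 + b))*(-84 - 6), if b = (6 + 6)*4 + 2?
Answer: -4320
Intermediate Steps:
b = 50 (b = 12*4 + 2 = 48 + 2 = 50)
n = 1 (n = 1 + 0 = 1)
(n*(-2 + b))*(-84 - 6) = (1*(-2 + 50))*(-84 - 6) = (1*48)*(-90) = 48*(-90) = -4320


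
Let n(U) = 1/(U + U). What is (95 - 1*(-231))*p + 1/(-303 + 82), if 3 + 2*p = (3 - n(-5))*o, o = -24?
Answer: -13940906/1105 ≈ -12616.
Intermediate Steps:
n(U) = 1/(2*U)
p = -387/10 (p = -3/2 + ((3 - 1/(2*(-5)))*(-24))/2 = -3/2 + ((3 - (-1)/(2*5))*(-24))/2 = -3/2 + ((3 - 1*(-⅒))*(-24))/2 = -3/2 + ((3 + ⅒)*(-24))/2 = -3/2 + ((31/10)*(-24))/2 = -3/2 + (½)*(-372/5) = -3/2 - 186/5 = -387/10 ≈ -38.700)
(95 - 1*(-231))*p + 1/(-303 + 82) = (95 - 1*(-231))*(-387/10) + 1/(-303 + 82) = (95 + 231)*(-387/10) + 1/(-221) = 326*(-387/10) - 1/221 = -63081/5 - 1/221 = -13940906/1105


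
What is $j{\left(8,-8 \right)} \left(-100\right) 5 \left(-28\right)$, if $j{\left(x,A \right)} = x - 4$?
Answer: $56000$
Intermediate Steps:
$j{\left(x,A \right)} = -4 + x$
$j{\left(8,-8 \right)} \left(-100\right) 5 \left(-28\right) = \left(-4 + 8\right) \left(-100\right) 5 \left(-28\right) = 4 \left(-100\right) \left(-140\right) = \left(-400\right) \left(-140\right) = 56000$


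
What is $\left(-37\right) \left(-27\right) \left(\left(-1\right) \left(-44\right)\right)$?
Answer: $43956$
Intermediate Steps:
$\left(-37\right) \left(-27\right) \left(\left(-1\right) \left(-44\right)\right) = 999 \cdot 44 = 43956$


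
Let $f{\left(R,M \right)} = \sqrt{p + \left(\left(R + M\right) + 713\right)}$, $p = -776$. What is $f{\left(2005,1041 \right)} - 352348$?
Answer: $-352348 + \sqrt{2983} \approx -3.5229 \cdot 10^{5}$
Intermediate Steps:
$f{\left(R,M \right)} = \sqrt{-63 + M + R}$ ($f{\left(R,M \right)} = \sqrt{-776 + \left(\left(R + M\right) + 713\right)} = \sqrt{-776 + \left(\left(M + R\right) + 713\right)} = \sqrt{-776 + \left(713 + M + R\right)} = \sqrt{-63 + M + R}$)
$f{\left(2005,1041 \right)} - 352348 = \sqrt{-63 + 1041 + 2005} - 352348 = \sqrt{2983} - 352348 = -352348 + \sqrt{2983}$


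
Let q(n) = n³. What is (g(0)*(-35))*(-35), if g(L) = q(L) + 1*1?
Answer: 1225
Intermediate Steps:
g(L) = 1 + L³ (g(L) = L³ + 1*1 = L³ + 1 = 1 + L³)
(g(0)*(-35))*(-35) = ((1 + 0³)*(-35))*(-35) = ((1 + 0)*(-35))*(-35) = (1*(-35))*(-35) = -35*(-35) = 1225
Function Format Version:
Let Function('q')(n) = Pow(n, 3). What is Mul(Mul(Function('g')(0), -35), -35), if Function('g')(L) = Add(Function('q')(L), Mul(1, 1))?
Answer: 1225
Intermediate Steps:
Function('g')(L) = Add(1, Pow(L, 3)) (Function('g')(L) = Add(Pow(L, 3), Mul(1, 1)) = Add(Pow(L, 3), 1) = Add(1, Pow(L, 3)))
Mul(Mul(Function('g')(0), -35), -35) = Mul(Mul(Add(1, Pow(0, 3)), -35), -35) = Mul(Mul(Add(1, 0), -35), -35) = Mul(Mul(1, -35), -35) = Mul(-35, -35) = 1225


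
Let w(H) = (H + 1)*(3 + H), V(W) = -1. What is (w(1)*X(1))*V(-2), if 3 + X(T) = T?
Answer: 16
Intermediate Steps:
X(T) = -3 + T
w(H) = (1 + H)*(3 + H)
(w(1)*X(1))*V(-2) = ((3 + 1² + 4*1)*(-3 + 1))*(-1) = ((3 + 1 + 4)*(-2))*(-1) = (8*(-2))*(-1) = -16*(-1) = 16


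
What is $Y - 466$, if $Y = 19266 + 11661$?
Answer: $30461$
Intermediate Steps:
$Y = 30927$
$Y - 466 = 30927 - 466 = 30461$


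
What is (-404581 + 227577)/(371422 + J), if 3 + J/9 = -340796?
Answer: 177004/2695769 ≈ 0.065660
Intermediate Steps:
J = -3067191 (J = -27 + 9*(-340796) = -27 - 3067164 = -3067191)
(-404581 + 227577)/(371422 + J) = (-404581 + 227577)/(371422 - 3067191) = -177004/(-2695769) = -177004*(-1/2695769) = 177004/2695769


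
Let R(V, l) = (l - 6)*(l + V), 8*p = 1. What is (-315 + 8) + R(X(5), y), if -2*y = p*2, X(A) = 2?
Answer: -20383/64 ≈ -318.48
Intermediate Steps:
p = ⅛ (p = (⅛)*1 = ⅛ ≈ 0.12500)
y = -⅛ (y = -2/16 = -½*¼ = -⅛ ≈ -0.12500)
R(V, l) = (-6 + l)*(V + l)
(-315 + 8) + R(X(5), y) = (-315 + 8) + ((-⅛)² - 6*2 - 6*(-⅛) + 2*(-⅛)) = -307 + (1/64 - 12 + ¾ - ¼) = -307 - 735/64 = -20383/64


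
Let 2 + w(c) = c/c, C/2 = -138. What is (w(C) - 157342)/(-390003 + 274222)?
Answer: 157343/115781 ≈ 1.3590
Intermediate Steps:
C = -276 (C = 2*(-138) = -276)
w(c) = -1 (w(c) = -2 + c/c = -2 + 1 = -1)
(w(C) - 157342)/(-390003 + 274222) = (-1 - 157342)/(-390003 + 274222) = -157343/(-115781) = -157343*(-1/115781) = 157343/115781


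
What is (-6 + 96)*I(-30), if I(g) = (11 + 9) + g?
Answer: -900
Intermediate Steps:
I(g) = 20 + g
(-6 + 96)*I(-30) = (-6 + 96)*(20 - 30) = 90*(-10) = -900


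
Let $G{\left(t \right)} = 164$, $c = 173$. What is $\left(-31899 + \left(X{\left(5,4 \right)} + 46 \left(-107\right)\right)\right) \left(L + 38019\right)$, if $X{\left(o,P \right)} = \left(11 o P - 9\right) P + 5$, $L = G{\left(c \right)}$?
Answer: $-1373518876$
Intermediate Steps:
$L = 164$
$X{\left(o,P \right)} = 5 + P \left(-9 + 11 P o\right)$ ($X{\left(o,P \right)} = \left(11 P o - 9\right) P + 5 = \left(-9 + 11 P o\right) P + 5 = P \left(-9 + 11 P o\right) + 5 = 5 + P \left(-9 + 11 P o\right)$)
$\left(-31899 + \left(X{\left(5,4 \right)} + 46 \left(-107\right)\right)\right) \left(L + 38019\right) = \left(-31899 + \left(\left(5 - 36 + 11 \cdot 5 \cdot 4^{2}\right) + 46 \left(-107\right)\right)\right) \left(164 + 38019\right) = \left(-31899 + \left(\left(5 - 36 + 11 \cdot 5 \cdot 16\right) - 4922\right)\right) 38183 = \left(-31899 + \left(\left(5 - 36 + 880\right) - 4922\right)\right) 38183 = \left(-31899 + \left(849 - 4922\right)\right) 38183 = \left(-31899 - 4073\right) 38183 = \left(-35972\right) 38183 = -1373518876$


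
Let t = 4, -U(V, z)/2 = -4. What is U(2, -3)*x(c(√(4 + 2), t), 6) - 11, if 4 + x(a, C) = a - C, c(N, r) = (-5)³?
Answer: -1091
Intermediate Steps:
U(V, z) = 8 (U(V, z) = -2*(-4) = 8)
c(N, r) = -125
x(a, C) = -4 + a - C (x(a, C) = -4 + (a - C) = -4 + a - C)
U(2, -3)*x(c(√(4 + 2), t), 6) - 11 = 8*(-4 - 125 - 1*6) - 11 = 8*(-4 - 125 - 6) - 11 = 8*(-135) - 11 = -1080 - 11 = -1091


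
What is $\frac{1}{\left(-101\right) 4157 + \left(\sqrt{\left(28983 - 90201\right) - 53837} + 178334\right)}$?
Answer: $- \frac{241523}{58333474584} - \frac{i \sqrt{115055}}{58333474584} \approx -4.1404 \cdot 10^{-6} - 5.8148 \cdot 10^{-9} i$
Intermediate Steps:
$\frac{1}{\left(-101\right) 4157 + \left(\sqrt{\left(28983 - 90201\right) - 53837} + 178334\right)} = \frac{1}{-419857 + \left(\sqrt{\left(28983 - 90201\right) - 53837} + 178334\right)} = \frac{1}{-419857 + \left(\sqrt{-61218 - 53837} + 178334\right)} = \frac{1}{-419857 + \left(\sqrt{-115055} + 178334\right)} = \frac{1}{-419857 + \left(i \sqrt{115055} + 178334\right)} = \frac{1}{-419857 + \left(178334 + i \sqrt{115055}\right)} = \frac{1}{-241523 + i \sqrt{115055}}$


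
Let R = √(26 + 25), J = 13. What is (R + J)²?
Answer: (13 + √51)² ≈ 405.68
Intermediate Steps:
R = √51 ≈ 7.1414
(R + J)² = (√51 + 13)² = (13 + √51)²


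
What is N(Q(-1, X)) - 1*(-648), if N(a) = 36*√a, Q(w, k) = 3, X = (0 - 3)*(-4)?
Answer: 648 + 36*√3 ≈ 710.35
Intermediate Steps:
X = 12 (X = -3*(-4) = 12)
N(Q(-1, X)) - 1*(-648) = 36*√3 - 1*(-648) = 36*√3 + 648 = 648 + 36*√3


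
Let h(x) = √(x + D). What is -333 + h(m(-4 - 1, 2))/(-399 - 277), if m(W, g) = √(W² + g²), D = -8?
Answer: -333 - I*√(8 - √29)/676 ≈ -333.0 - 0.0023921*I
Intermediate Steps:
h(x) = √(-8 + x) (h(x) = √(x - 8) = √(-8 + x))
-333 + h(m(-4 - 1, 2))/(-399 - 277) = -333 + √(-8 + √((-4 - 1)² + 2²))/(-399 - 277) = -333 + √(-8 + √((-5)² + 4))/(-676) = -333 - √(-8 + √(25 + 4))/676 = -333 - √(-8 + √29)/676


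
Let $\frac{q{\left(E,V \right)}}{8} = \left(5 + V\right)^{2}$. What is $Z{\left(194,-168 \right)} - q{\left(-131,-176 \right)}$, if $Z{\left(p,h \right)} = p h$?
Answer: $-266520$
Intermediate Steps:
$Z{\left(p,h \right)} = h p$
$q{\left(E,V \right)} = 8 \left(5 + V\right)^{2}$
$Z{\left(194,-168 \right)} - q{\left(-131,-176 \right)} = \left(-168\right) 194 - 8 \left(5 - 176\right)^{2} = -32592 - 8 \left(-171\right)^{2} = -32592 - 8 \cdot 29241 = -32592 - 233928 = -266520$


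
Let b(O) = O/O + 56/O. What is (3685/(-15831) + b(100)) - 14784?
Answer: -5850612316/395775 ≈ -14783.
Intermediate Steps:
b(O) = 1 + 56/O
(3685/(-15831) + b(100)) - 14784 = (3685/(-15831) + (56 + 100)/100) - 14784 = (3685*(-1/15831) + (1/100)*156) - 14784 = (-3685/15831 + 39/25) - 14784 = 525284/395775 - 14784 = -5850612316/395775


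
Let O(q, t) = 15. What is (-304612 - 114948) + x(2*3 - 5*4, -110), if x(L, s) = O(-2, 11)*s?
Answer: -421210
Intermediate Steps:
x(L, s) = 15*s
(-304612 - 114948) + x(2*3 - 5*4, -110) = (-304612 - 114948) + 15*(-110) = -419560 - 1650 = -421210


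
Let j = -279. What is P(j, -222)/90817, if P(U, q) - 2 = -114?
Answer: -112/90817 ≈ -0.0012332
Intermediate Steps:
P(U, q) = -112 (P(U, q) = 2 - 114 = -112)
P(j, -222)/90817 = -112/90817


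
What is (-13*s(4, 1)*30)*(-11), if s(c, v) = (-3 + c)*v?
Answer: 4290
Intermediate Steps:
s(c, v) = v*(-3 + c)
(-13*s(4, 1)*30)*(-11) = (-13*(-3 + 4)*30)*(-11) = (-13*30)*(-11) = (-13*1*30)*(-11) = -13*30*(-11) = -390*(-11) = 4290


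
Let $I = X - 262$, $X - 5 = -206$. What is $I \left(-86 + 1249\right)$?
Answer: $-538469$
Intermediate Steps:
$X = -201$ ($X = 5 - 206 = -201$)
$I = -463$ ($I = -201 - 262 = -463$)
$I \left(-86 + 1249\right) = - 463 \left(-86 + 1249\right) = \left(-463\right) 1163 = -538469$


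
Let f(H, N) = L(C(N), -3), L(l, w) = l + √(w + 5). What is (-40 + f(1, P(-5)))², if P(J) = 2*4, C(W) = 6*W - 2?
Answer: (6 + √2)² ≈ 54.971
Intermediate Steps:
C(W) = -2 + 6*W
P(J) = 8
L(l, w) = l + √(5 + w)
f(H, N) = -2 + √2 + 6*N (f(H, N) = (-2 + 6*N) + √(5 - 3) = (-2 + 6*N) + √2 = -2 + √2 + 6*N)
(-40 + f(1, P(-5)))² = (-40 + (-2 + √2 + 6*8))² = (-40 + (-2 + √2 + 48))² = (-40 + (46 + √2))² = (6 + √2)²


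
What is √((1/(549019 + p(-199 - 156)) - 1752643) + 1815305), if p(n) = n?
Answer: 7*√96241218216846/274332 ≈ 250.32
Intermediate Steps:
√((1/(549019 + p(-199 - 156)) - 1752643) + 1815305) = √((1/(549019 + (-199 - 156)) - 1752643) + 1815305) = √((1/(549019 - 355) - 1752643) + 1815305) = √((1/548664 - 1752643) + 1815305) = √(-961612118951/548664 + 1815305) = √(34380383569/548664) = 7*√96241218216846/274332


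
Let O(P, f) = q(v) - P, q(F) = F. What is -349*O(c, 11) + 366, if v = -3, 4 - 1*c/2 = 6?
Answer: 17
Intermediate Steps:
c = -4 (c = 8 - 2*6 = 8 - 12 = -4)
O(P, f) = -3 - P
-349*O(c, 11) + 366 = -349*(-3 - 1*(-4)) + 366 = -349*(-3 + 4) + 366 = -349*1 + 366 = -349 + 366 = 17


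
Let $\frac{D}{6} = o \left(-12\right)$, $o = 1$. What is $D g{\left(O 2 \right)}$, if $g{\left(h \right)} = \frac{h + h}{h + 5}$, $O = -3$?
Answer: $-864$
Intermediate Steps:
$D = -72$ ($D = 6 \cdot 1 \left(-12\right) = 6 \left(-12\right) = -72$)
$g{\left(h \right)} = \frac{2 h}{5 + h}$
$D g{\left(O 2 \right)} = - 72 \frac{2 \left(\left(-3\right) 2\right)}{5 - 6} = - 72 \cdot 2 \left(-6\right) \frac{1}{5 - 6} = - 72 \cdot 2 \left(-6\right) \frac{1}{-1} = - 72 \cdot 2 \left(-6\right) \left(-1\right) = \left(-72\right) 12 = -864$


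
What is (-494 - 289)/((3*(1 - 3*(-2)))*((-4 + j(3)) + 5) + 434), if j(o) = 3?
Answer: -783/518 ≈ -1.5116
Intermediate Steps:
(-494 - 289)/((3*(1 - 3*(-2)))*((-4 + j(3)) + 5) + 434) = (-494 - 289)/((3*(1 - 3*(-2)))*((-4 + 3) + 5) + 434) = -783/((3*(1 + 6))*(-1 + 5) + 434) = -783/((3*7)*4 + 434) = -783/(21*4 + 434) = -783/(84 + 434) = -783/518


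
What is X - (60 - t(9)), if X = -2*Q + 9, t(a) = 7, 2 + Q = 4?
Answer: -48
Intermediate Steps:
Q = 2 (Q = -2 + 4 = 2)
X = 5 (X = -2*2 + 9 = -4 + 9 = 5)
X - (60 - t(9)) = 5 - (60 - 1*7) = 5 - (60 - 7) = 5 - 1*53 = 5 - 53 = -48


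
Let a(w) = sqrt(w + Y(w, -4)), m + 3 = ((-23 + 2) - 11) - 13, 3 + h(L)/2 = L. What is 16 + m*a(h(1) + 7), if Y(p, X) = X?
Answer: 16 - 48*I ≈ 16.0 - 48.0*I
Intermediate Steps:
h(L) = -6 + 2*L
m = -48 (m = -3 + (((-23 + 2) - 11) - 13) = -3 + ((-21 - 11) - 13) = -3 + (-32 - 13) = -3 - 45 = -48)
a(w) = sqrt(-4 + w) (a(w) = sqrt(w - 4) = sqrt(-4 + w))
16 + m*a(h(1) + 7) = 16 - 48*sqrt(-4 + ((-6 + 2*1) + 7)) = 16 - 48*sqrt(-4 + ((-6 + 2) + 7)) = 16 - 48*sqrt(-4 + (-4 + 7)) = 16 - 48*sqrt(-4 + 3) = 16 - 48*I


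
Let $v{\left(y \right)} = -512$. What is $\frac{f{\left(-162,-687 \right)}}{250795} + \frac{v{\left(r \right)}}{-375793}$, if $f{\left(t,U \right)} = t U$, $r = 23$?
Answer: $\frac{41951913182}{94247005435} \approx 0.44513$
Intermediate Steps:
$f{\left(t,U \right)} = U t$
$\frac{f{\left(-162,-687 \right)}}{250795} + \frac{v{\left(r \right)}}{-375793} = \frac{\left(-687\right) \left(-162\right)}{250795} - \frac{512}{-375793} = 111294 \cdot \frac{1}{250795} - - \frac{512}{375793} = \frac{111294}{250795} + \frac{512}{375793} = \frac{41951913182}{94247005435}$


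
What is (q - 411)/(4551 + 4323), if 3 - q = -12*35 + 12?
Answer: 0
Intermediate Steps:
q = 411 (q = 3 - (-12*35 + 12) = 3 - (-420 + 12) = 3 - 1*(-408) = 3 + 408 = 411)
(q - 411)/(4551 + 4323) = (411 - 411)/(4551 + 4323) = 0/8874 = 0*(1/8874) = 0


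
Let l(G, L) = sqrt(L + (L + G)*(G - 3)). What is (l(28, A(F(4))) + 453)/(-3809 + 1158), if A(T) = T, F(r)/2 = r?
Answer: -453/2651 - 2*sqrt(227)/2651 ≈ -0.18225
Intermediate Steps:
F(r) = 2*r
l(G, L) = sqrt(L + (-3 + G)*(G + L)) (l(G, L) = sqrt(L + (G + L)*(-3 + G)) = sqrt(L + (-3 + G)*(G + L)))
(l(28, A(F(4))) + 453)/(-3809 + 1158) = (sqrt(28**2 - 3*28 - 4*4 + 28*(2*4)) + 453)/(-3809 + 1158) = (sqrt(784 - 84 - 2*8 + 28*8) + 453)/(-2651) = (sqrt(784 - 84 - 16 + 224) + 453)*(-1/2651) = (sqrt(908) + 453)*(-1/2651) = (2*sqrt(227) + 453)*(-1/2651) = (453 + 2*sqrt(227))*(-1/2651) = -453/2651 - 2*sqrt(227)/2651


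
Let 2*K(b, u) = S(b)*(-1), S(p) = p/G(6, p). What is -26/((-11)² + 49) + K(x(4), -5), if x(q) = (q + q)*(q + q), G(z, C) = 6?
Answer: -1399/255 ≈ -5.4863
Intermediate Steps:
x(q) = 4*q² (x(q) = (2*q)*(2*q) = 4*q²)
S(p) = p/6
K(b, u) = -b/12 (K(b, u) = ((b/6)*(-1))/2 = (-b/6)/2 = -b/12)
-26/((-11)² + 49) + K(x(4), -5) = -26/((-11)² + 49) - 4²/3 = -26/(121 + 49) - 16/3 = -26/170 - 1/12*64 = -26*1/170 - 16/3 = -13/85 - 16/3 = -1399/255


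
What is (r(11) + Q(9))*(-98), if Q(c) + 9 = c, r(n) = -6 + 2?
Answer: 392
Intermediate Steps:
r(n) = -4
Q(c) = -9 + c
(r(11) + Q(9))*(-98) = (-4 + (-9 + 9))*(-98) = (-4 + 0)*(-98) = -4*(-98) = 392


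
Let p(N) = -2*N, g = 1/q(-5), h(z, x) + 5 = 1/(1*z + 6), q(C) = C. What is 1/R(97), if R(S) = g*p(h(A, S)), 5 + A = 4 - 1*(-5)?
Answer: -25/49 ≈ -0.51020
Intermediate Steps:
A = 4 (A = -5 + (4 - 1*(-5)) = -5 + (4 + 5) = -5 + 9 = 4)
h(z, x) = -5 + 1/(6 + z) (h(z, x) = -5 + 1/(1*z + 6) = -5 + 1/(z + 6) = -5 + 1/(6 + z))
g = -1/5 (g = 1/(-5) = -1/5 ≈ -0.20000)
R(S) = -49/25 (R(S) = -(-2)*(-29 - 5*4)/(6 + 4)/5 = -(-2)*(-29 - 20)/10/5 = -(-2)*(1/10)*(-49)/5 = -(-2)*(-49)/(5*10) = -1/5*49/5 = -49/25)
1/R(97) = 1/(-49/25) = -25/49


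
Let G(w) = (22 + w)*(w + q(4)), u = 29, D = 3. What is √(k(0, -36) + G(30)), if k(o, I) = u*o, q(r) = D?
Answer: 2*√429 ≈ 41.425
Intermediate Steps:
q(r) = 3
k(o, I) = 29*o
G(w) = (3 + w)*(22 + w) (G(w) = (22 + w)*(w + 3) = (22 + w)*(3 + w) = (3 + w)*(22 + w))
√(k(0, -36) + G(30)) = √(29*0 + (66 + 30² + 25*30)) = √(0 + (66 + 900 + 750)) = √(0 + 1716) = √1716 = 2*√429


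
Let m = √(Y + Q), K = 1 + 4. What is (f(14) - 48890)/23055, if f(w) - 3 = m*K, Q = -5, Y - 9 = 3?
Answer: -48887/23055 + √7/4611 ≈ -2.1199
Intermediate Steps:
Y = 12 (Y = 9 + 3 = 12)
K = 5
m = √7 (m = √(12 - 5) = √7 ≈ 2.6458)
f(w) = 3 + 5*√7 (f(w) = 3 + √7*5 = 3 + 5*√7)
(f(14) - 48890)/23055 = ((3 + 5*√7) - 48890)/23055 = (-48887 + 5*√7)*(1/23055) = -48887/23055 + √7/4611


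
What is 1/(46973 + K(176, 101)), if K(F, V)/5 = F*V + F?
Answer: 1/136733 ≈ 7.3135e-6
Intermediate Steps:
K(F, V) = 5*F + 5*F*V (K(F, V) = 5*(F*V + F) = 5*(F + F*V) = 5*F + 5*F*V)
1/(46973 + K(176, 101)) = 1/(46973 + 5*176*(1 + 101)) = 1/(46973 + 5*176*102) = 1/(46973 + 89760) = 1/136733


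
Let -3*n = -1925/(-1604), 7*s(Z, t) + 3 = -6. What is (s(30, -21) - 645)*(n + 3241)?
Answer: -839835737/401 ≈ -2.0944e+6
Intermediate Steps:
s(Z, t) = -9/7 (s(Z, t) = -3/7 + (1/7)*(-6) = -3/7 - 6/7 = -9/7)
n = -1925/4812 (n = -(-1925)/(3*(-1604)) = -(-1925)*(-1)/(3*1604) = -1/3*1925/1604 = -1925/4812 ≈ -0.40004)
(s(30, -21) - 645)*(n + 3241) = (-9/7 - 645)*(-1925/4812 + 3241) = -4524/7*15593767/4812 = -839835737/401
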